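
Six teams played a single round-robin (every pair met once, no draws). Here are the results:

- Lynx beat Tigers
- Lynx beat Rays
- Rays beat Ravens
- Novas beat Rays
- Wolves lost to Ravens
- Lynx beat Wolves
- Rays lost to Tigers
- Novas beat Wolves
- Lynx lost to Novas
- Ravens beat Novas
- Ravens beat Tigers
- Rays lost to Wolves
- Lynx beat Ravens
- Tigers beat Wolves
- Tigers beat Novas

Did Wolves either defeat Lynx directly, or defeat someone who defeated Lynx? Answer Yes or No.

No

Wolves did not beat Lynx directly.
Wolves beat Rays, but each of them lost to Lynx. No two-step path.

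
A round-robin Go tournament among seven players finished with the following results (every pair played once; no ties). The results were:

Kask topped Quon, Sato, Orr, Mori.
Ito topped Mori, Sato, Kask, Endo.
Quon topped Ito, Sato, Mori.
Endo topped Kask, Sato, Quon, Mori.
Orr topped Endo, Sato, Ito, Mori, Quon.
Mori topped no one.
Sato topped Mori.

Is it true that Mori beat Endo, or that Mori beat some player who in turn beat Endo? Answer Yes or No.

No

Mori did not beat Endo directly.
Mori beat no one, so there is no intermediate player.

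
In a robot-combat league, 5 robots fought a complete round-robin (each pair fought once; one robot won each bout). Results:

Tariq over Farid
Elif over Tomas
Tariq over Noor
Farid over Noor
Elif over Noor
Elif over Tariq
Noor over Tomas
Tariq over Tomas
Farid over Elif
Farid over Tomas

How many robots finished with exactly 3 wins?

Win totals: Noor 1, Elif 3, Tomas 0, Farid 3, Tariq 3.
Exactly 3: Elif, Farid, Tariq — 3 robots.

3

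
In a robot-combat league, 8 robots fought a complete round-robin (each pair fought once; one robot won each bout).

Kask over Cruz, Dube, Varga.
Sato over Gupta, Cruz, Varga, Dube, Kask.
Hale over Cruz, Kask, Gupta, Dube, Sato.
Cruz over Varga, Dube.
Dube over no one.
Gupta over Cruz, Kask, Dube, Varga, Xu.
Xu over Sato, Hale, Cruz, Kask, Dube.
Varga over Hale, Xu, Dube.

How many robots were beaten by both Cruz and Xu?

1

Cruz beat: Varga, Dube.
Xu beat: Dube, Kask, Cruz, Sato, Hale.
Both beat: Dube — 1.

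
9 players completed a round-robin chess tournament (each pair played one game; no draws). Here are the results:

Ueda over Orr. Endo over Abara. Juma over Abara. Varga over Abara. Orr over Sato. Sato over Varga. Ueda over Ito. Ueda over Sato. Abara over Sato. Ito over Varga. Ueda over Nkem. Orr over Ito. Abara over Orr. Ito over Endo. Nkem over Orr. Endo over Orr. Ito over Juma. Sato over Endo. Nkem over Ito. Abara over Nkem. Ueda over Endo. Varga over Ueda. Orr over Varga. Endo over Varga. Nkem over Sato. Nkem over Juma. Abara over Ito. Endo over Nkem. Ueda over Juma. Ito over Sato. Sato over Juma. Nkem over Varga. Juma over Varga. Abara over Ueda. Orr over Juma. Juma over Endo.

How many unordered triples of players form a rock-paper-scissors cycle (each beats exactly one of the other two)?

Win totals: Varga 2, Ito 4, Juma 3, Nkem 5, Abara 5, Ueda 6, Endo 4, Orr 4, Sato 3.
A player with w wins dominates both others in C(w,2) triples; summing gives 1 + 6 + 3 + 10 + 10 + 15 + 6 + 6 + 3 = 60 transitive triples.
Total triples C(9,3) = 84, so cyclic triples = 84 − 60 = 24.

24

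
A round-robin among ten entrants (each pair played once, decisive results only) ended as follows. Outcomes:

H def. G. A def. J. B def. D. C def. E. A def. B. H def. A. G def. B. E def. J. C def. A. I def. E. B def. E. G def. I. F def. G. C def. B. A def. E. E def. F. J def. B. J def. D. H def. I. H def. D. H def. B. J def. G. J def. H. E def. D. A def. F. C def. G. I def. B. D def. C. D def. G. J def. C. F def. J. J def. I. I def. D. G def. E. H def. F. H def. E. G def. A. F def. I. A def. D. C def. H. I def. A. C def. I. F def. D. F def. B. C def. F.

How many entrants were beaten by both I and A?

I beat: A, B, D, E.
A beat: B, D, E, F, J.
Both beat: B, D, E — 3.

3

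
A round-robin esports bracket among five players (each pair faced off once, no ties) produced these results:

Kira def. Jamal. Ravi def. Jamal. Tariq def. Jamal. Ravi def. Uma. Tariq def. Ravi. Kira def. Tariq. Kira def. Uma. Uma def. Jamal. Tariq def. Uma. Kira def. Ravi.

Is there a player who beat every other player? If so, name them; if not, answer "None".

Kira

Kira has 4 wins out of 4 opponents — a perfect record.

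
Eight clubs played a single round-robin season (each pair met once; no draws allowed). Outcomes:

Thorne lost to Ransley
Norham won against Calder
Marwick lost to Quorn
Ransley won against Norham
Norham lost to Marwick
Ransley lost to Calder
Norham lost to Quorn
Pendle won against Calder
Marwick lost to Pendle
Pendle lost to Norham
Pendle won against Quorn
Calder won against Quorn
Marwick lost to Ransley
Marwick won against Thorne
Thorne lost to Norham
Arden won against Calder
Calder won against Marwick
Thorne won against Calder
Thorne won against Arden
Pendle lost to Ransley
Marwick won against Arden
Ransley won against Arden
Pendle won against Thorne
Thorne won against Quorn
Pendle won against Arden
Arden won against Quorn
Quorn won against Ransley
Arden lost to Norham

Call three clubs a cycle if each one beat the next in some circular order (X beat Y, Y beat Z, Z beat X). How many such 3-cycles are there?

Win totals: Quorn 3, Thorne 3, Calder 3, Pendle 5, Norham 4, Marwick 3, Ransley 5, Arden 2.
A club with w wins dominates both others in C(w,2) triples; summing gives 3 + 3 + 3 + 10 + 6 + 3 + 10 + 1 = 39 transitive triples.
Total triples C(8,3) = 56, so cyclic triples = 56 − 39 = 17.

17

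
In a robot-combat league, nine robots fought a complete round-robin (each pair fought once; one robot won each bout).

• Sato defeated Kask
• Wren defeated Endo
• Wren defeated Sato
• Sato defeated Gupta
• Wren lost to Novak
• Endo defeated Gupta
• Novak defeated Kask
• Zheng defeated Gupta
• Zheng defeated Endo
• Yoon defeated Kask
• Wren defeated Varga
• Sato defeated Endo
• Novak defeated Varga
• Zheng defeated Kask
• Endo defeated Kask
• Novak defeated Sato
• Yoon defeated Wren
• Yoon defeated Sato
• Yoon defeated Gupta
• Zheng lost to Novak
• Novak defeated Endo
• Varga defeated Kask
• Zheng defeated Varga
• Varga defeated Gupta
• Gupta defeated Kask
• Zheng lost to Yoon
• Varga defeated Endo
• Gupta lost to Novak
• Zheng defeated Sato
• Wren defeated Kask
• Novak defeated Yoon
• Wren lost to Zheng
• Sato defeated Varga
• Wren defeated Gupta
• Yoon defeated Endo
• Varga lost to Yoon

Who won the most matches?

Win totals: Varga 3, Wren 5, Sato 4, Zheng 6, Kask 0, Yoon 7, Gupta 1, Novak 8, Endo 2.
Novak leads with 8 wins (next highest: 7).

Novak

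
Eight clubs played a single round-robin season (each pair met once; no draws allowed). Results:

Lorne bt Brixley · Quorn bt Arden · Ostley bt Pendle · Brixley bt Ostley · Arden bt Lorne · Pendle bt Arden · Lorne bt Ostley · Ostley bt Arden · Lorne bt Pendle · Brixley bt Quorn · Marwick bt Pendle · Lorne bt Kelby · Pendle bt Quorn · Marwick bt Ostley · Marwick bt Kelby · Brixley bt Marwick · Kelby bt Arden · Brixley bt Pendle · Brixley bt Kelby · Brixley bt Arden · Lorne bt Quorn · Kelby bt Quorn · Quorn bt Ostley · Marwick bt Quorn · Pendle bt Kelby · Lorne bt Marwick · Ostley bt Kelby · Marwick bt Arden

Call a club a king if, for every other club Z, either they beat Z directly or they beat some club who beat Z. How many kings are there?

Marwick cannot reach Brixley in two steps.
Ostley cannot reach Marwick, Brixley in two steps.
Quorn cannot reach Marwick, Brixley in two steps.
Brixley reaches everyone (king).
Arden reaches everyone (king).
Lorne reaches everyone (king).
Pendle cannot reach Marwick, Brixley in two steps.
Kelby cannot reach Marwick, Brixley, Pendle in two steps.
Kings: Brixley, Arden, Lorne — 3.

3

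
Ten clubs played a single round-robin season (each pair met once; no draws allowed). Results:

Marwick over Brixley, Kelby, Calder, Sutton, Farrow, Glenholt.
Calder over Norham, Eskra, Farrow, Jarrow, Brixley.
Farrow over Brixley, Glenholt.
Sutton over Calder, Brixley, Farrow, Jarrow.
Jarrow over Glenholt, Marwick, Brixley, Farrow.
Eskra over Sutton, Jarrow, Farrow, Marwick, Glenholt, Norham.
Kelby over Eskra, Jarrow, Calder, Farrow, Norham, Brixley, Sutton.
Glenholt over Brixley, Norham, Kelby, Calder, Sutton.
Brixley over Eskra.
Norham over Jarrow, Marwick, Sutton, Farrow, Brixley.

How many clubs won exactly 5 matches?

3

Win totals: Calder 5, Glenholt 5, Kelby 7, Marwick 6, Norham 5, Brixley 1, Eskra 6, Sutton 4, Jarrow 4, Farrow 2.
Exactly 5: Calder, Glenholt, Norham — 3 clubs.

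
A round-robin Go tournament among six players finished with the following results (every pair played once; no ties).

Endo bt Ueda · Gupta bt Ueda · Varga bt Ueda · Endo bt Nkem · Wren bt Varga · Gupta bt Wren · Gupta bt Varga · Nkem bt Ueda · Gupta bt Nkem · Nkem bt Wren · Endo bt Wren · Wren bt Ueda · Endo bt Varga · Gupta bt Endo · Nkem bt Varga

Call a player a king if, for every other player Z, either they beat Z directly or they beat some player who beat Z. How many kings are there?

1

Varga cannot reach Endo, Nkem, Wren, Gupta in two steps.
Ueda cannot reach Varga, Endo, Nkem, Wren, Gupta in two steps.
Endo cannot reach Gupta in two steps.
Nkem cannot reach Endo, Gupta in two steps.
Wren cannot reach Endo, Nkem, Gupta in two steps.
Gupta reaches everyone (king).
Kings: Gupta — 1.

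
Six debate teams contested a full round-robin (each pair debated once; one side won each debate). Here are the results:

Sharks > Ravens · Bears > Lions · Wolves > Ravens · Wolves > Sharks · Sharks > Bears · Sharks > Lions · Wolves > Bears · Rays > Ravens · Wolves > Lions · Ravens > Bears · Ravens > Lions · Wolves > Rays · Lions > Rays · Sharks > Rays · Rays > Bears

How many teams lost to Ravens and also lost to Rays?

1

Ravens beat: Bears, Lions.
Rays beat: Ravens, Bears.
Both beat: Bears — 1.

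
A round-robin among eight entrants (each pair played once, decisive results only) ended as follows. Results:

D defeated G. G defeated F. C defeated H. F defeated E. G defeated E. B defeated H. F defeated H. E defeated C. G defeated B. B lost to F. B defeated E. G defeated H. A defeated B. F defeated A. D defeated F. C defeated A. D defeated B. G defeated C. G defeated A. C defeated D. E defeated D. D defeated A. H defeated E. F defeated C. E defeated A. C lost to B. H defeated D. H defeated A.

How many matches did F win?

5

F's results: beat A, B, C, E, H; lost to D, G.
That is 5 wins.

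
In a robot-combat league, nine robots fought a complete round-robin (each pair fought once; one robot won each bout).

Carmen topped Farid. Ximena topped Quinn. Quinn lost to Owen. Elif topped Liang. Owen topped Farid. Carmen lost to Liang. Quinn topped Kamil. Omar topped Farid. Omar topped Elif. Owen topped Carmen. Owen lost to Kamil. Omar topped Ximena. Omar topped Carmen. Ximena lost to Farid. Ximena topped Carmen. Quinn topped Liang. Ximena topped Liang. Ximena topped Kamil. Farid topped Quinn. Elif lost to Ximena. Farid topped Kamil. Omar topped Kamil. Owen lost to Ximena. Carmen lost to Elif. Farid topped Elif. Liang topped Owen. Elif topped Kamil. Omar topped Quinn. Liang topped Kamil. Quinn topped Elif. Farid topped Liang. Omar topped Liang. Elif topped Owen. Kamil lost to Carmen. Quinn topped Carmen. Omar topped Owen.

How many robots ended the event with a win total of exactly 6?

1

Win totals: Ximena 6, Kamil 1, Quinn 4, Elif 4, Liang 3, Carmen 2, Farid 5, Owen 3, Omar 8.
Exactly 6: Ximena — 1 robot.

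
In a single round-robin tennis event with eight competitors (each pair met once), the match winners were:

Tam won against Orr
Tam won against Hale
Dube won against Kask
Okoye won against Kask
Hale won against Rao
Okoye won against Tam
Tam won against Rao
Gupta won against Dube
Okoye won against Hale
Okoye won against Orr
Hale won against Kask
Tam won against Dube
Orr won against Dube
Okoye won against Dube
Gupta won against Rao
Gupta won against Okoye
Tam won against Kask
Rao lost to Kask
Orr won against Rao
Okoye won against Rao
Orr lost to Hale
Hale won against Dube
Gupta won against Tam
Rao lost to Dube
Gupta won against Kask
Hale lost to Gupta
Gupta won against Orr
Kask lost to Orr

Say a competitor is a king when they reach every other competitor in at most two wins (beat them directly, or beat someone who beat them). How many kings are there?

1

Tam cannot reach Gupta, Okoye in two steps.
Dube cannot reach Tam, Gupta, Orr, Okoye, Hale in two steps.
Rao cannot reach Tam, Dube, Gupta, Orr, Okoye, Kask, Hale in two steps.
Gupta reaches everyone (king).
Orr cannot reach Tam, Gupta, Okoye, Hale in two steps.
Okoye cannot reach Gupta in two steps.
Kask cannot reach Tam, Dube, Gupta, Orr, Okoye, Hale in two steps.
Hale cannot reach Tam, Gupta, Okoye in two steps.
Kings: Gupta — 1.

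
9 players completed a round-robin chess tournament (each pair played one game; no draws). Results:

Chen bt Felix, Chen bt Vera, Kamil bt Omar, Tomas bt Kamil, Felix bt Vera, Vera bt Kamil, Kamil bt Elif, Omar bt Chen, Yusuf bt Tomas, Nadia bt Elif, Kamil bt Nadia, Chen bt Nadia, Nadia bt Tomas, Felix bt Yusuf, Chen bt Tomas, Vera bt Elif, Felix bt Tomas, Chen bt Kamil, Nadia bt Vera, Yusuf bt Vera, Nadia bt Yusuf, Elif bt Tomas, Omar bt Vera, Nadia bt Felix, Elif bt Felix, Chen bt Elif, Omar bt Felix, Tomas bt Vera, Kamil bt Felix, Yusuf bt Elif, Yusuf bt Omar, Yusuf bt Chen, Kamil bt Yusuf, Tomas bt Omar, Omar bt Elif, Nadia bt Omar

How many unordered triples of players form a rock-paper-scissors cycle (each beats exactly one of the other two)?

20

Win totals: Felix 3, Nadia 6, Yusuf 5, Chen 6, Elif 2, Vera 2, Omar 4, Kamil 5, Tomas 3.
A player with w wins dominates both others in C(w,2) triples; summing gives 3 + 15 + 10 + 15 + 1 + 1 + 6 + 10 + 3 = 64 transitive triples.
Total triples C(9,3) = 84, so cyclic triples = 84 − 64 = 20.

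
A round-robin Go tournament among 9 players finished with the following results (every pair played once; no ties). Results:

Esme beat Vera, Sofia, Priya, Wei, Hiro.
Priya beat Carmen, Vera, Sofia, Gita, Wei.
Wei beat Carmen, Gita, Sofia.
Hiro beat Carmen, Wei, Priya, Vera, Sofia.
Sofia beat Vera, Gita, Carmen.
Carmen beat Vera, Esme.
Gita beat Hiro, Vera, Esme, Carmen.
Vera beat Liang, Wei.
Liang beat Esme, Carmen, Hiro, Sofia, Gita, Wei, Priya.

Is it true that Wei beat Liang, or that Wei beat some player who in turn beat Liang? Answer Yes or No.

Wei did not beat Liang directly.
Wei beat Gita, Sofia, Carmen, but each of them lost to Liang. No two-step path.

No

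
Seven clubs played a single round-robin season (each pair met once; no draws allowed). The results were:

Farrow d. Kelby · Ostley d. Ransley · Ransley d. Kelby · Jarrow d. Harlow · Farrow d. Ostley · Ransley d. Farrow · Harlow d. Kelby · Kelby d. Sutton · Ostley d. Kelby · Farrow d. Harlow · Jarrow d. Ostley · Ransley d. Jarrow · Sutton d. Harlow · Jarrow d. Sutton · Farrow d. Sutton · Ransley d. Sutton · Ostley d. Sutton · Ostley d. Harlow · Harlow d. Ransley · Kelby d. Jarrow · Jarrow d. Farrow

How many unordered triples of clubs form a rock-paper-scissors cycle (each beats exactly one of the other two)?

Win totals: Ostley 4, Sutton 1, Harlow 2, Ransley 4, Farrow 4, Kelby 2, Jarrow 4.
A club with w wins dominates both others in C(w,2) triples; summing gives 6 + 0 + 1 + 6 + 6 + 1 + 6 = 26 transitive triples.
Total triples C(7,3) = 35, so cyclic triples = 35 − 26 = 9.

9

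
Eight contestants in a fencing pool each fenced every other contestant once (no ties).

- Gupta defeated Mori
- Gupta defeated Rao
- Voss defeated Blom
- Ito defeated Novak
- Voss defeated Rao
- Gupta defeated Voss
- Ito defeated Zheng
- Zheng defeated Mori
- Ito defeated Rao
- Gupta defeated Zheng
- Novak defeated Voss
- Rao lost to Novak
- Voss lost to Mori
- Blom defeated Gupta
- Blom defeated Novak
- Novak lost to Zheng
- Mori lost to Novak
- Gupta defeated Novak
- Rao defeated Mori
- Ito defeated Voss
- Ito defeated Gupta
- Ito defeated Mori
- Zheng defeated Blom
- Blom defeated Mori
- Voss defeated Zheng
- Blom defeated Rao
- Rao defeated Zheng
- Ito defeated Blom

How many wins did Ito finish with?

Ito's results: beat Voss, Blom, Novak, Gupta, Rao, Mori, Zheng; lost to no one.
That is 7 wins.

7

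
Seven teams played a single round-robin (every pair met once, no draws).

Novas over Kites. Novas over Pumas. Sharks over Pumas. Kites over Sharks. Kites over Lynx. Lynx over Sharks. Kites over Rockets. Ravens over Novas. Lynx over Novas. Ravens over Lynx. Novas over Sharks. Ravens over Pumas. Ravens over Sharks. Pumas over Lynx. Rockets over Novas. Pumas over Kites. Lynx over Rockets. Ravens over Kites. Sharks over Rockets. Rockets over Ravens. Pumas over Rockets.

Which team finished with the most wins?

Ravens

Win totals: Kites 3, Sharks 2, Ravens 5, Rockets 2, Pumas 3, Lynx 3, Novas 3.
Ravens leads with 5 wins (next highest: 3).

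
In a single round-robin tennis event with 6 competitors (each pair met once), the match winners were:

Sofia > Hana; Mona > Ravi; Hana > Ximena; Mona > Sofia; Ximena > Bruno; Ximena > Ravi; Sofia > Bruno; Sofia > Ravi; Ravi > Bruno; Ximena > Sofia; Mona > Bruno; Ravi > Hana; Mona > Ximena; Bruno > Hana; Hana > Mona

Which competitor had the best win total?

Win totals: Bruno 1, Hana 2, Ravi 2, Sofia 3, Mona 4, Ximena 3.
Mona leads with 4 wins (next highest: 3).

Mona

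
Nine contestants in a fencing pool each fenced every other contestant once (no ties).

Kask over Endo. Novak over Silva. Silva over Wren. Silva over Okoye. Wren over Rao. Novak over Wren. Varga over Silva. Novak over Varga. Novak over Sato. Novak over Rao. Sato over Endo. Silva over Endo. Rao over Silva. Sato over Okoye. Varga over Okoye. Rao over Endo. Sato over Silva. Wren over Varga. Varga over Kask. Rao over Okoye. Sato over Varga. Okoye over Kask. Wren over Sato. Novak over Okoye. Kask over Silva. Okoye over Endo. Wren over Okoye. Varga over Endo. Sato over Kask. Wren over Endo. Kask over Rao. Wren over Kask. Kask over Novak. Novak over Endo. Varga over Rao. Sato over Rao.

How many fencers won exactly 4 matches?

Win totals: Okoye 2, Varga 5, Rao 3, Novak 7, Sato 6, Kask 4, Wren 6, Silva 3, Endo 0.
Exactly 4: Kask — 1 fencer.

1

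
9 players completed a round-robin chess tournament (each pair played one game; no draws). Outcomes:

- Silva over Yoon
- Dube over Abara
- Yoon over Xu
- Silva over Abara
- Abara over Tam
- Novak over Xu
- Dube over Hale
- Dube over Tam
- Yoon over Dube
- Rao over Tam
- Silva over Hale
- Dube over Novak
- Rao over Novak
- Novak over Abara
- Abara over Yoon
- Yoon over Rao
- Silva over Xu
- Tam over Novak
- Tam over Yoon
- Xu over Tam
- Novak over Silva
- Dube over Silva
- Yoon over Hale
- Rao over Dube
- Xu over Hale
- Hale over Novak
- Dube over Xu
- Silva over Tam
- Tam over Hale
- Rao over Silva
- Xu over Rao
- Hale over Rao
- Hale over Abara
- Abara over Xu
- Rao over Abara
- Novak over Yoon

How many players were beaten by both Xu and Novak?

Xu beat: Hale, Rao, Tam.
Novak beat: Abara, Xu, Yoon, Silva.
No one was beaten by both.

0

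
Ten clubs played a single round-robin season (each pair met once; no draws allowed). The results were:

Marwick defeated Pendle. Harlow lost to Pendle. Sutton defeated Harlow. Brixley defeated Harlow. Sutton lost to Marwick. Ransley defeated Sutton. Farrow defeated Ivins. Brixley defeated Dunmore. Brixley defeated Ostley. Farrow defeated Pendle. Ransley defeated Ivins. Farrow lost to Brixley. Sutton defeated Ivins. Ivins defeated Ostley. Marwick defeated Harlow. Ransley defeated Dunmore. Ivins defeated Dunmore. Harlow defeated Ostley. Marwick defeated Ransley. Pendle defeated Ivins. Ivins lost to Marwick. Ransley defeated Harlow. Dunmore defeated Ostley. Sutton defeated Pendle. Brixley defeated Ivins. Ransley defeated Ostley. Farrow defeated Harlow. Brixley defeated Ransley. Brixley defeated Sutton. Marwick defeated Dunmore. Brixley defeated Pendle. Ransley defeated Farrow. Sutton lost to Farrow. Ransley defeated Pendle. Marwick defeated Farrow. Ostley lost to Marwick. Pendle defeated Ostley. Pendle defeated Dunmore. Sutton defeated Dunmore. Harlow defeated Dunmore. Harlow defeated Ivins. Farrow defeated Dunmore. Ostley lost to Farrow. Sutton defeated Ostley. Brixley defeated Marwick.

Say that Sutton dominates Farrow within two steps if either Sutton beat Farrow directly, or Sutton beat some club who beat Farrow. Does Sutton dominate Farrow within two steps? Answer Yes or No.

Sutton did not beat Farrow directly.
Sutton beat Ivins, Ostley, Dunmore, Harlow, Pendle, but each of them lost to Farrow. No two-step path.

No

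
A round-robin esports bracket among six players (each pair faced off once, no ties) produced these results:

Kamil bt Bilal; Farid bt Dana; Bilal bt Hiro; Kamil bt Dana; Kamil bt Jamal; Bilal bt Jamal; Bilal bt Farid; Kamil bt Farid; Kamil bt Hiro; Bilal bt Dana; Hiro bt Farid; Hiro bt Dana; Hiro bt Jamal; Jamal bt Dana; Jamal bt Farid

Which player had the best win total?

Kamil

Win totals: Dana 0, Kamil 5, Hiro 3, Farid 1, Bilal 4, Jamal 2.
Kamil leads with 5 wins (next highest: 4).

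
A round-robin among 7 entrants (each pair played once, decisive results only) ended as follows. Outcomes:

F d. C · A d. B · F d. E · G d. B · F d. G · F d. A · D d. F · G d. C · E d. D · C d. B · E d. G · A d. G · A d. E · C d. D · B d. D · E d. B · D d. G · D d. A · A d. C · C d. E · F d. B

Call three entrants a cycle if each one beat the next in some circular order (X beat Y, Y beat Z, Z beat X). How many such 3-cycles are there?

Win totals: A 4, B 1, C 3, D 3, E 3, F 5, G 2.
An entrant with w wins dominates both others in C(w,2) triples; summing gives 6 + 0 + 3 + 3 + 3 + 10 + 1 = 26 transitive triples.
Total triples C(7,3) = 35, so cyclic triples = 35 − 26 = 9.

9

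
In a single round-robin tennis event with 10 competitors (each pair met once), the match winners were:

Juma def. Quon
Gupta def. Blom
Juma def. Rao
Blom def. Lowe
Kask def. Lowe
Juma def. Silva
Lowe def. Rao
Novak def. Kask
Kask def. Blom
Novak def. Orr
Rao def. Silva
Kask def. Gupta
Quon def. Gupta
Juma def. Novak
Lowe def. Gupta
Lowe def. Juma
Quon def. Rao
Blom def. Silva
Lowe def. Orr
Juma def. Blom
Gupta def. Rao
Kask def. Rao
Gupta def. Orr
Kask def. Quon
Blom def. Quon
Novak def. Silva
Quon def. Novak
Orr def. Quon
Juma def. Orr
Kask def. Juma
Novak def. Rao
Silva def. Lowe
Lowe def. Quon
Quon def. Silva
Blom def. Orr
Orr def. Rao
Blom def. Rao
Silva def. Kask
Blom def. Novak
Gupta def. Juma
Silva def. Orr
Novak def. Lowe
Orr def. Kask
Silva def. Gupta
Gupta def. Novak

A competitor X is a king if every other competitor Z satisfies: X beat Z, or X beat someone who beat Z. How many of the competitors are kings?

Juma reaches everyone (king).
Kask reaches everyone (king).
Lowe reaches everyone (king).
Silva reaches everyone (king).
Gupta reaches everyone (king).
Quon reaches everyone (king).
Orr reaches everyone (king).
Blom reaches everyone (king).
Novak reaches everyone (king).
Rao cannot reach Juma, Quon, Blom, Novak in two steps.
Kings: Juma, Kask, Lowe, Silva, Gupta, Quon, Orr, Blom, Novak — 9.

9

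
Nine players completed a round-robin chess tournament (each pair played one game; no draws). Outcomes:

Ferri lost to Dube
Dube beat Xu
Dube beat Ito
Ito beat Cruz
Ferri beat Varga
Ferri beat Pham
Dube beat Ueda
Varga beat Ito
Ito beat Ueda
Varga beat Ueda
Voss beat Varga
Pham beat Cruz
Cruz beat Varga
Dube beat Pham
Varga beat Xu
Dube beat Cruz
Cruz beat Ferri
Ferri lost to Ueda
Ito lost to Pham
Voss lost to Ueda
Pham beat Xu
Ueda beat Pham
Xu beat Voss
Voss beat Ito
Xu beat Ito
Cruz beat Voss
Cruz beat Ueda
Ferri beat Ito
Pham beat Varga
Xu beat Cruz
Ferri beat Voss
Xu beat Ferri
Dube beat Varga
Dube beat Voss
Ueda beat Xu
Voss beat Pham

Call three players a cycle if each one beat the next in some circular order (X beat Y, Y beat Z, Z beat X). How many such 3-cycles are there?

Win totals: Ueda 4, Ferri 4, Dube 8, Pham 4, Varga 3, Ito 2, Xu 4, Voss 3, Cruz 4.
A player with w wins dominates both others in C(w,2) triples; summing gives 6 + 6 + 28 + 6 + 3 + 1 + 6 + 3 + 6 = 65 transitive triples.
Total triples C(9,3) = 84, so cyclic triples = 84 − 65 = 19.

19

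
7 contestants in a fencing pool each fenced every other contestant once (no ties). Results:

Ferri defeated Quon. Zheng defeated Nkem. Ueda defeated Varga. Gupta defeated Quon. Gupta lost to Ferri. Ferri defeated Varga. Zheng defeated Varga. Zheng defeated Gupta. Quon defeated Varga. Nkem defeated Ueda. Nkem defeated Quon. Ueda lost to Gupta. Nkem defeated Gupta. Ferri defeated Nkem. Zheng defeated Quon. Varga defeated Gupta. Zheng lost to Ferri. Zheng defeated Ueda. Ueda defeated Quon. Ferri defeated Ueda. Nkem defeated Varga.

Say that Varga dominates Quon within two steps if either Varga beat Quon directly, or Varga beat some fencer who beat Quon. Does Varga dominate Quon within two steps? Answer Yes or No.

Varga did not beat Quon directly.
Varga beat Gupta. Of those, Gupta beat Quon.

Yes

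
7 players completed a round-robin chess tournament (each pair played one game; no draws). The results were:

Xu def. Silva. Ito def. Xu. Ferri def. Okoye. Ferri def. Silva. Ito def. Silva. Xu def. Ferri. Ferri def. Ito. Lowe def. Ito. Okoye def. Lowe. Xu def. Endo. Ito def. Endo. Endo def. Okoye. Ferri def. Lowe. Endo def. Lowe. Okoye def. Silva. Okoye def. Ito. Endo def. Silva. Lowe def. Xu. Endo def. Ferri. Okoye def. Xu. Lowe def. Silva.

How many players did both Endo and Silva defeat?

Endo beat: Lowe, Ferri, Silva, Okoye.
Silva beat: no one.
No one was beaten by both.

0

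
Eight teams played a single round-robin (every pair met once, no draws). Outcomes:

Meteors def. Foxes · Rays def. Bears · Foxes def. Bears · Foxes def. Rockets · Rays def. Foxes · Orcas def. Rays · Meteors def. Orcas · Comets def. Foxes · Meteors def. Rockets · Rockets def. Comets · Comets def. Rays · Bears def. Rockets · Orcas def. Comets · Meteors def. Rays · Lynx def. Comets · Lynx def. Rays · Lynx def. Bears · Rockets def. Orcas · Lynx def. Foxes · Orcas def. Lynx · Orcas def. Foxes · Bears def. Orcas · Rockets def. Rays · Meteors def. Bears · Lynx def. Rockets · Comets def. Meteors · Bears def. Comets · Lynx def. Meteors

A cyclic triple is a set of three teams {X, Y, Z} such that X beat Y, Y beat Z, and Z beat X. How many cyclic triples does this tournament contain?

Win totals: Orcas 4, Bears 3, Rays 2, Comets 3, Foxes 2, Lynx 6, Rockets 3, Meteors 5.
A team with w wins dominates both others in C(w,2) triples; summing gives 6 + 3 + 1 + 3 + 1 + 15 + 3 + 10 = 42 transitive triples.
Total triples C(8,3) = 56, so cyclic triples = 56 − 42 = 14.

14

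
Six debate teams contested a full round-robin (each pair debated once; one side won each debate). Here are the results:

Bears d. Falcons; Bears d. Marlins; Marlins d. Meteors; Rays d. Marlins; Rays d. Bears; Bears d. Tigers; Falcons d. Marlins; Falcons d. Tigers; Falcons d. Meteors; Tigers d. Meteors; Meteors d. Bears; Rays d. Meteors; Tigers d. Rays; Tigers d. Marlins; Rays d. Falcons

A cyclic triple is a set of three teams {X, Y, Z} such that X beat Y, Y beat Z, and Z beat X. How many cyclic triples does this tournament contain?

5

Win totals: Tigers 3, Bears 3, Meteors 1, Marlins 1, Rays 4, Falcons 3.
A team with w wins dominates both others in C(w,2) triples; summing gives 3 + 3 + 0 + 0 + 6 + 3 = 15 transitive triples.
Total triples C(6,3) = 20, so cyclic triples = 20 − 15 = 5.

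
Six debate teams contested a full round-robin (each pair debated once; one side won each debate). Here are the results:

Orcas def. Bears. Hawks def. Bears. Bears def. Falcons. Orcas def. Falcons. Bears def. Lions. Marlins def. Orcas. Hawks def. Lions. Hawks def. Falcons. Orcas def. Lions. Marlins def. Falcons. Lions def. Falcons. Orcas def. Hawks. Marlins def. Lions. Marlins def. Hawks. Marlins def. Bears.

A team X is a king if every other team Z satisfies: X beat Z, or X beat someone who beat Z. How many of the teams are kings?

1

Orcas cannot reach Marlins in two steps.
Falcons cannot reach Orcas, Hawks, Marlins, Bears, Lions in two steps.
Hawks cannot reach Orcas, Marlins in two steps.
Marlins reaches everyone (king).
Bears cannot reach Orcas, Hawks, Marlins in two steps.
Lions cannot reach Orcas, Hawks, Marlins, Bears in two steps.
Kings: Marlins — 1.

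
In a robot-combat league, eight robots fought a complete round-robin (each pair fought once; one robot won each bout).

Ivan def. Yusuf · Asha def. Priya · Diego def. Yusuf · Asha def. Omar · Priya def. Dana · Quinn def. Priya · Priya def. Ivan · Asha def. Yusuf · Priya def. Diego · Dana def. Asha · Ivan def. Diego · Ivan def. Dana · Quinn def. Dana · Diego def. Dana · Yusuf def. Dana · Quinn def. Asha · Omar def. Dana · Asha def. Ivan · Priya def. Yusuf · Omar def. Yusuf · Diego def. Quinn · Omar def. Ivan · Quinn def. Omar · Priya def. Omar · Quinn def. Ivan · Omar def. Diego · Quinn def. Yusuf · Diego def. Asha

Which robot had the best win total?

Win totals: Yusuf 1, Asha 4, Quinn 6, Priya 5, Dana 1, Ivan 3, Diego 4, Omar 4.
Quinn leads with 6 wins (next highest: 5).

Quinn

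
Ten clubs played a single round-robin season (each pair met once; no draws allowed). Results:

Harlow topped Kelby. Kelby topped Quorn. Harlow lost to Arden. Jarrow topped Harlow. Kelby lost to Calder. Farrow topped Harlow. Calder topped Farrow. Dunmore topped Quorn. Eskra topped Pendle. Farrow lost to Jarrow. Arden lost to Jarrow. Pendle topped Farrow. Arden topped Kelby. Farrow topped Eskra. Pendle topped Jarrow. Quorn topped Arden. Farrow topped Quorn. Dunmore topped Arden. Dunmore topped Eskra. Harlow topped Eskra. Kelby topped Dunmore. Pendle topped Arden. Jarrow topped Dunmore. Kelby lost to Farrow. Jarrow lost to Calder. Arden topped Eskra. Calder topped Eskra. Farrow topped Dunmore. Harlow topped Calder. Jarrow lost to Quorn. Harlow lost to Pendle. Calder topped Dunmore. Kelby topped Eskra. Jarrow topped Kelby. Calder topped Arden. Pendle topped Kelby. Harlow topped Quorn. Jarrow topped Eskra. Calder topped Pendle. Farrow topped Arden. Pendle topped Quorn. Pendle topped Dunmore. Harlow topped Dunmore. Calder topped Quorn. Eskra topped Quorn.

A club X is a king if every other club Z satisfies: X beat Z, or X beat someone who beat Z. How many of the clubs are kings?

Dunmore cannot reach Calder, Farrow in two steps.
Harlow reaches everyone (king).
Calder reaches everyone (king).
Eskra cannot reach Calder in two steps.
Farrow reaches everyone (king).
Arden cannot reach Farrow, Jarrow in two steps.
Pendle reaches everyone (king).
Quorn cannot reach Calder, Pendle in two steps.
Jarrow reaches everyone (king).
Kelby cannot reach Harlow, Calder, Farrow in two steps.
Kings: Harlow, Calder, Farrow, Pendle, Jarrow — 5.

5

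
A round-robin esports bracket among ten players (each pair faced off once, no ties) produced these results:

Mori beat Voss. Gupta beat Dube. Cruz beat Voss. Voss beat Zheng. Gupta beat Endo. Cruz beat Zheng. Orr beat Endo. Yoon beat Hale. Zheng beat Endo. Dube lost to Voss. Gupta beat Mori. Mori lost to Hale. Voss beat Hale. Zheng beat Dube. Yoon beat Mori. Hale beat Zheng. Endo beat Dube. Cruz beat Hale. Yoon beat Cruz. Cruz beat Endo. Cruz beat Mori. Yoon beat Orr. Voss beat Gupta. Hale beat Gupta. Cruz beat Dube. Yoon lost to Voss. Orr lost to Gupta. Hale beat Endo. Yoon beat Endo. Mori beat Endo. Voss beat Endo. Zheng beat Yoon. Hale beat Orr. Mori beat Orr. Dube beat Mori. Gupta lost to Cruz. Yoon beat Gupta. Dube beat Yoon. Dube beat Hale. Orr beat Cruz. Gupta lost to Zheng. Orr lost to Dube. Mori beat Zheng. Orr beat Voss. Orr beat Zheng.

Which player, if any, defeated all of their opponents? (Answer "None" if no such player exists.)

Highest win total is Cruz with 7 (out of 9 possible).
Cruz lost to Yoon, Orr, so no player went undefeated.

None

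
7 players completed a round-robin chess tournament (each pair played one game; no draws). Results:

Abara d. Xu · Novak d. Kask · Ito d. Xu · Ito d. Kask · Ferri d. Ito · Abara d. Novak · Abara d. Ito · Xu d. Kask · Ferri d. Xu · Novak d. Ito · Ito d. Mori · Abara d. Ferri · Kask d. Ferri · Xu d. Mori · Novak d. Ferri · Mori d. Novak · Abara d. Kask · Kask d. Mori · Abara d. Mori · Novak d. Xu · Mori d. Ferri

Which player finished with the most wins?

Win totals: Ito 3, Xu 2, Kask 2, Abara 6, Ferri 2, Novak 4, Mori 2.
Abara leads with 6 wins (next highest: 4).

Abara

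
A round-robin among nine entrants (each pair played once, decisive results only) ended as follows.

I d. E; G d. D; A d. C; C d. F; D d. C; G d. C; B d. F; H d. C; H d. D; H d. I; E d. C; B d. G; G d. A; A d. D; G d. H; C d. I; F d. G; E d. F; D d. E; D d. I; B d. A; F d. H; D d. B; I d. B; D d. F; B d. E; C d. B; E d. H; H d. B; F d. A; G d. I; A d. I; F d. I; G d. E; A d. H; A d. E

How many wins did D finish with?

5

D's results: beat B, C, E, F, I; lost to A, G, H.
That is 5 wins.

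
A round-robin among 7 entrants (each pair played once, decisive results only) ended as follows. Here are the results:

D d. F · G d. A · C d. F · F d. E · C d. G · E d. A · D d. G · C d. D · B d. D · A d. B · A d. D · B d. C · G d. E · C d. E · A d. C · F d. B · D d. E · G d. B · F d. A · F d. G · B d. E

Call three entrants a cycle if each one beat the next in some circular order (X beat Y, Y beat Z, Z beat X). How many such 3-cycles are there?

11

Win totals: A 3, B 3, C 4, D 3, E 1, F 4, G 3.
An entrant with w wins dominates both others in C(w,2) triples; summing gives 3 + 3 + 6 + 3 + 0 + 6 + 3 = 24 transitive triples.
Total triples C(7,3) = 35, so cyclic triples = 35 − 24 = 11.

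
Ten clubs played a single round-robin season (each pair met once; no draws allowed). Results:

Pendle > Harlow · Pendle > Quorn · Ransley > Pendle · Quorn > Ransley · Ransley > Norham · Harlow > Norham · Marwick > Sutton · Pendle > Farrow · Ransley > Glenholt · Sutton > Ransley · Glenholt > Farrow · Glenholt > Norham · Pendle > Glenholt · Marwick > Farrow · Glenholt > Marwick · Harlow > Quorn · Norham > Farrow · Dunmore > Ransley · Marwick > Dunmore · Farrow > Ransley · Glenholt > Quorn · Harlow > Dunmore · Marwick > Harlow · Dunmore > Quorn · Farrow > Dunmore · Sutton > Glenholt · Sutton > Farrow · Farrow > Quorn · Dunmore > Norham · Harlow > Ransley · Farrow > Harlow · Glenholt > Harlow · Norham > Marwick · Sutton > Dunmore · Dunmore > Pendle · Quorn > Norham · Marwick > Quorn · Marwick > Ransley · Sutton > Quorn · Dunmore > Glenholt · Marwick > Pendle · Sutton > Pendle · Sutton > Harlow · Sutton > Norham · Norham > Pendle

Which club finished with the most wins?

Sutton

Win totals: Farrow 4, Sutton 8, Harlow 4, Marwick 7, Quorn 2, Norham 3, Dunmore 5, Glenholt 5, Pendle 4, Ransley 3.
Sutton leads with 8 wins (next highest: 7).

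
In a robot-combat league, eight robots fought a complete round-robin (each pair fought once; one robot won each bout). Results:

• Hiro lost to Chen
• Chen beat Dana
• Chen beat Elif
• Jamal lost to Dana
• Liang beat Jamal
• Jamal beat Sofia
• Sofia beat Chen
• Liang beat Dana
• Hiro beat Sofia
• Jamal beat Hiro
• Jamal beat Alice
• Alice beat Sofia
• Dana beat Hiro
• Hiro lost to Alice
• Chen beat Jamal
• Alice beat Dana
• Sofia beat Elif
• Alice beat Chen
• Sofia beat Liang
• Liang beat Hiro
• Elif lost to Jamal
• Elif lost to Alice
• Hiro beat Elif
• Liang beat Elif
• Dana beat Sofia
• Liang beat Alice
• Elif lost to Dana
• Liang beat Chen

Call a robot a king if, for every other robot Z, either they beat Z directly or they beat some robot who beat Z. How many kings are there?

5

Liang reaches everyone (king).
Elif cannot reach Liang, Sofia, Alice, Dana, Hiro, Jamal, Chen in two steps.
Sofia reaches everyone (king).
Alice reaches everyone (king).
Dana reaches everyone (king).
Hiro cannot reach Alice, Dana, Jamal in two steps.
Jamal reaches everyone (king).
Chen cannot reach Liang in two steps.
Kings: Liang, Sofia, Alice, Dana, Jamal — 5.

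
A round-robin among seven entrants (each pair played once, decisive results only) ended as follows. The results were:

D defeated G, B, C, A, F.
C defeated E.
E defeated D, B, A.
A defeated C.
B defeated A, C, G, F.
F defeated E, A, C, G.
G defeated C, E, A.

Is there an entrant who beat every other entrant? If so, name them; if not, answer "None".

Highest win total is D with 5 (out of 6 possible).
D lost to E, so no entrant went undefeated.

None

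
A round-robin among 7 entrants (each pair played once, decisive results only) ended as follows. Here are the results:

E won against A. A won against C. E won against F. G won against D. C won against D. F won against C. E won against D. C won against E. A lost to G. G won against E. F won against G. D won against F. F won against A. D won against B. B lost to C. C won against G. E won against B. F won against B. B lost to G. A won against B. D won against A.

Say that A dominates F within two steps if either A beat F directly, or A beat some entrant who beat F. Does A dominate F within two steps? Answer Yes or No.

A did not beat F directly.
A beat B, C, but each of them lost to F. No two-step path.

No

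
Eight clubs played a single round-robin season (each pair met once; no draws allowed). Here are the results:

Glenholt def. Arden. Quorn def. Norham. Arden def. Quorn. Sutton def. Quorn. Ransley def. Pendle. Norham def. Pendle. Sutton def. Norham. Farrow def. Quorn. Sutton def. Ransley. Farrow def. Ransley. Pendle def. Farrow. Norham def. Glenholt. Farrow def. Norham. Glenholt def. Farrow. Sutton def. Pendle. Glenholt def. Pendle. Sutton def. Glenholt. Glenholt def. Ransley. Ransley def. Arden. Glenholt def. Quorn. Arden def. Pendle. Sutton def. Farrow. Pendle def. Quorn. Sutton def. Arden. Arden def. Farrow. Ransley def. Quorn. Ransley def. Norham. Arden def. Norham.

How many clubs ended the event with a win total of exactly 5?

Win totals: Norham 2, Glenholt 5, Quorn 1, Farrow 3, Sutton 7, Pendle 2, Arden 4, Ransley 4.
Exactly 5: Glenholt — 1 club.

1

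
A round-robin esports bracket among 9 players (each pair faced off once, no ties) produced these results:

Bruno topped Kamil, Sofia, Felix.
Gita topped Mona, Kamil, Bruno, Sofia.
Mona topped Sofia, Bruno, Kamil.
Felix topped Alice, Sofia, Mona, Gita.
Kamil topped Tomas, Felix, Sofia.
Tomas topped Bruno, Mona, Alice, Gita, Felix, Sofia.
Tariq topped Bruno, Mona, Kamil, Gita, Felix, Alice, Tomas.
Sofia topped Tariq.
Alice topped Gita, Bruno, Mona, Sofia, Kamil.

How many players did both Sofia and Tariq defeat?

0

Sofia beat: Tariq.
Tariq beat: Kamil, Alice, Mona, Gita, Bruno, Felix, Tomas.
No one was beaten by both.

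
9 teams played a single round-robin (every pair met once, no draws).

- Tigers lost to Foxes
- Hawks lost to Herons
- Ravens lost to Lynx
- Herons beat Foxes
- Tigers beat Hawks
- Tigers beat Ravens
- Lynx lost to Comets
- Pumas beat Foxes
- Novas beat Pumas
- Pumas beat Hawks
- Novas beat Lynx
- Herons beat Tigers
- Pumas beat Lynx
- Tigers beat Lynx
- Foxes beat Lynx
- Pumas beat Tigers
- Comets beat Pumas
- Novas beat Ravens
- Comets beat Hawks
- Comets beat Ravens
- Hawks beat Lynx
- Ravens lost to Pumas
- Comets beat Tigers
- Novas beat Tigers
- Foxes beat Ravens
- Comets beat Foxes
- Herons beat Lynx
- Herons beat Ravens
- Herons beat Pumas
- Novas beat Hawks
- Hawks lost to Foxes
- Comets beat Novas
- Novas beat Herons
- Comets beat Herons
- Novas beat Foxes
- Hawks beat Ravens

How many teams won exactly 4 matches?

1

Win totals: Herons 6, Lynx 1, Comets 8, Pumas 5, Foxes 4, Ravens 0, Hawks 2, Tigers 3, Novas 7.
Exactly 4: Foxes — 1 team.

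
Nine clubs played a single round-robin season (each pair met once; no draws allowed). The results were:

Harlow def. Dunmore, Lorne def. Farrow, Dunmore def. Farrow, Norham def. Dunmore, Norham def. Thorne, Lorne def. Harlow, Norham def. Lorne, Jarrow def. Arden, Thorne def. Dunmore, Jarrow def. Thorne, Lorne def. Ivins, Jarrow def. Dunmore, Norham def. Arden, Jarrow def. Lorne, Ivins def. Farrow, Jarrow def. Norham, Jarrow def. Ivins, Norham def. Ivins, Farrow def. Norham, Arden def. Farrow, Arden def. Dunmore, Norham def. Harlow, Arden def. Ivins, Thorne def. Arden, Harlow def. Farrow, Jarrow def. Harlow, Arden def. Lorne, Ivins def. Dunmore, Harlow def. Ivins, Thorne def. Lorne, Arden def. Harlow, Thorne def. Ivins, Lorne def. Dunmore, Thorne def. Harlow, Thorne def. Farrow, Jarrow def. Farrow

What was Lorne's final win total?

Lorne's results: beat Farrow, Ivins, Dunmore, Harlow; lost to Jarrow, Arden, Norham, Thorne.
That is 4 wins.

4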